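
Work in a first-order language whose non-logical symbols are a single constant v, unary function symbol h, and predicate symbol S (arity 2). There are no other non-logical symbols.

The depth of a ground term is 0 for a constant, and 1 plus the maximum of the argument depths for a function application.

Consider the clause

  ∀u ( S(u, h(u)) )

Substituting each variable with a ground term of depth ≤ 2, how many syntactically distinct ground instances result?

Ground terms of depth ≤ 2:
  Let N_k count ground terms of depth at most k. Each non-constant term of depth ≤ k is some function symbol applied to depth-≤(k−1) arguments, giving N_k = 1 + N_{k-1}.
  N_0 = 1
  N_1 = 1 + 1 = 2
  N_2 = 1 + 2 = 3
  Explicitly: v, h(v), h(h(v)).
So there are 3 ground terms available for substitution.
The clause has 1 distinct variable (u), which appears in the body. In the free term algebra distinct substitutions yield syntactically distinct ground instances.
Number of ground instances = 3.

3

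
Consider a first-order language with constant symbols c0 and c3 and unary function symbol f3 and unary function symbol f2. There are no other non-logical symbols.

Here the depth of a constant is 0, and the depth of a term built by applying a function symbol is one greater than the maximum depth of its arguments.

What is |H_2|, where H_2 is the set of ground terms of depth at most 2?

Count level by level. With function symbols f3/1, f2/1, the terms of depth ≤ k are the 2 constants together with each function applied to depth-≤(k−1) tuples, so N_k = 2 + N_{k-1} + N_{k-1}.
N_0 = 2
N_1 = 2 + 2 + 2 = 6
N_2 = 2 + 6 + 6 = 14

14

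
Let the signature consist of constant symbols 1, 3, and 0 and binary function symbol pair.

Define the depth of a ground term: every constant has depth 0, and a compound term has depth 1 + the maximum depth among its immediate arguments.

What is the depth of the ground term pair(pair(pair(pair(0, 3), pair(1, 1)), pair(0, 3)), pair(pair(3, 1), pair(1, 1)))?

depth(pair(0, 3)) = 1 + max(0, 0) = 1
depth(pair(1, 1)) = 1 + max(0, 0) = 1
depth(pair(pair(0, 3), pair(1, 1))) = 1 + max(1, 1) = 2
depth(pair(pair(pair(0, 3), pair(1, 1)), pair(0, 3))) = 1 + max(2, 1) = 3
depth(pair(3, 1)) = 1 + max(0, 0) = 1
depth(pair(pair(3, 1), pair(1, 1))) = 1 + max(1, 1) = 2
depth(pair(pair(pair(pair(0, 3), pair(1, 1)), pair(0, 3)), pair(pair(3, 1), pair(1, 1)))) = 1 + max(3, 2) = 4

4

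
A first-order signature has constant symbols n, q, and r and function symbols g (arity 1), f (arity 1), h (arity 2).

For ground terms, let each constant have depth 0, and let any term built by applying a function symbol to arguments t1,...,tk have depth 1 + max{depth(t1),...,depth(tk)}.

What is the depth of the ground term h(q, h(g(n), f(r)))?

depth(g(n)) = 1 + depth(n) = 1 + 0 = 1
depth(f(r)) = 1 + depth(r) = 1 + 0 = 1
depth(h(g(n), f(r))) = 1 + max(1, 1) = 2
depth(h(q, h(g(n), f(r)))) = 1 + max(0, 2) = 3

3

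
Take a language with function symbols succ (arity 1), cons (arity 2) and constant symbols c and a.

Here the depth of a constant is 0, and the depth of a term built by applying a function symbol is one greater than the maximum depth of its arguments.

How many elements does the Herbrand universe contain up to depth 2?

Let N_k count ground terms of depth at most k. Each non-constant term of depth ≤ k is some function symbol applied to depth-≤(k−1) arguments, giving N_k = 2 + N_{k-1} + N_{k-1}^2.
N_0 = 2
N_1 = 2 + 2 + 2^2 = 8
N_2 = 2 + 8 + 8^2 = 74

74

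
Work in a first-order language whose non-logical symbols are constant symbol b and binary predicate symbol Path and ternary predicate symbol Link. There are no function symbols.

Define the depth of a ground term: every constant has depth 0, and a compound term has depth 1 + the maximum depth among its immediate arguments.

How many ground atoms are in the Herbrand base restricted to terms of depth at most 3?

2

First count ground terms of depth ≤ 3.
With no function symbols every ground term is a constant, so there is exactly 1 ground term at every depth bound.
N_0 = 1
N_1 = 1
N_2 = 1
N_3 = 1
So |H| = 1.
Ground atoms are formed by filling each argument slot of a predicate with a term from H, so an r-ary predicate gives |H|^r atoms:
  Path: 1^2 = 1;  Link: 1^3 = 1
Total ground atoms: 1 + 1 = 2.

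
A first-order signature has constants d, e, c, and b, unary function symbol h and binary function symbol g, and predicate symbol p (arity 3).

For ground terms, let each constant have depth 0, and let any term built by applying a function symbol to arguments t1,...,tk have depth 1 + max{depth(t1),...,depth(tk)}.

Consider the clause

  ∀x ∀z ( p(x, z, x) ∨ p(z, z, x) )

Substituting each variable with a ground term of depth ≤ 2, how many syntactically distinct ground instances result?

Ground terms of depth ≤ 2:
  Let N_k = |{terms of depth ≤ k}|. Then N_0 = 4 and N_k = 4 + N_{k-1} + N_{k-1}^2 for k ≥ 1 (one summand per function symbol, arity giving the exponent).
  N_0 = 4
  N_1 = 4 + 4 + 4^2 = 24
  N_2 = 4 + 24 + 24^2 = 604
So there are 604 ground terms available for substitution.
The body mentions every one of the 2 quantified variables; since ground terms form a free algebra, no two substitutions collapse to the same formula.
Number of ground instances = 604^2 = 364816.

364816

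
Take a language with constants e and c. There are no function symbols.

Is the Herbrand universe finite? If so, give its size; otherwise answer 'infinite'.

2

There are no function symbols, so every ground term is one of the 2 constants.
The Herbrand universe is {e, c}, which is finite with 2 elements.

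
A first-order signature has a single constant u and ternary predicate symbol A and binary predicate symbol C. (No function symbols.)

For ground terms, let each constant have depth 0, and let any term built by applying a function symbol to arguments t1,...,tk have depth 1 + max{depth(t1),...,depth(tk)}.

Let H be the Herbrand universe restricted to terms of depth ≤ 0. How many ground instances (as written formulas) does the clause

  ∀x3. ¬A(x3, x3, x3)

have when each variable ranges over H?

Ground terms of depth ≤ 0:
  With no function symbols every ground term is a constant, so there is exactly 1 ground term at every depth bound.
  N_0 = 1
So there is exactly 1 ground term available for substitution.
The body mentions the single quantified variable x3; since ground terms form a free algebra, no two substitutions collapse to the same formula.
Number of ground instances = 1.

1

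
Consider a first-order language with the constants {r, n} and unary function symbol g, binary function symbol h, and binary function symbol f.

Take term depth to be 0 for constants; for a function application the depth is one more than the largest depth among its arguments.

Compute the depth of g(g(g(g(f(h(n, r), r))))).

6

depth(h(n, r)) = 1 + max(0, 0) = 1
depth(f(h(n, r), r)) = 1 + max(1, 0) = 2
depth(g(f(h(n, r), r))) = 1 + depth(f(h(n, r), r)) = 1 + 2 = 3
depth(g(g(f(h(n, r), r)))) = 1 + depth(g(f(h(n, r), r))) = 1 + 3 = 4
depth(g(g(g(f(h(n, r), r))))) = 1 + depth(g(g(f(h(n, r), r)))) = 1 + 4 = 5
depth(g(g(g(g(f(h(n, r), r)))))) = 1 + depth(g(g(g(f(h(n, r), r))))) = 1 + 5 = 6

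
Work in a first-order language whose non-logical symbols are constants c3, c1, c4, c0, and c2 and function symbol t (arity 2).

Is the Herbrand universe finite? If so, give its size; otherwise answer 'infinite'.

infinite

The signature has at least one function symbol (t, arity 2) and at least one constant (c3).
Iterating t gives infinitely many distinct ground terms: c3, t(c3, c3), t(t(c3, c3), t(c3, c3)), ...
So the Herbrand universe is infinite.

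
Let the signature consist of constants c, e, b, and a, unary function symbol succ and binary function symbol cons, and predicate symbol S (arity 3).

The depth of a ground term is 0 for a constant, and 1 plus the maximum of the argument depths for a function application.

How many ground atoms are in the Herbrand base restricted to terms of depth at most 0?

First count ground terms of depth ≤ 0.
Let N_k = |{terms of depth ≤ k}|. Then N_0 = 4 and N_k = 4 + N_{k-1} + N_{k-1}^2 for k ≥ 1 (one summand per function symbol, arity giving the exponent).
N_0 = 4
So |H| = 4.
For each predicate symbol, the number of ground atoms is |H| raised to its arity; summing:
  S: 4^3 = 64
Total ground atoms: 64.

64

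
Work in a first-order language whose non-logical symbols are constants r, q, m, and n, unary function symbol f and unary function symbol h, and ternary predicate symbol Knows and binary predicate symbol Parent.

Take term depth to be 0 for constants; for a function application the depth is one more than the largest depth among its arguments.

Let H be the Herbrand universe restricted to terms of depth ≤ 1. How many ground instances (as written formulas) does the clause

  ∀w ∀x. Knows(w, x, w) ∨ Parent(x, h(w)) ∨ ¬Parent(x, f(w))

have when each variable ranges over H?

144

Ground terms of depth ≤ 1:
  If N_k denotes the number of depth-≤k ground terms, the 4 constants give N_0 = 4, and each function symbol of arity r contributes N_{k-1}^r new terms at level k: N_k = 4 + N_{k-1} + N_{k-1}.
  N_0 = 4
  N_1 = 4 + 4 + 4 = 12
So there are 12 ground terms available for substitution.
The clause has 2 distinct variables (w, x), each appearing in the body. In the free term algebra distinct substitutions yield syntactically distinct ground instances.
Number of ground instances = 12^2 = 144.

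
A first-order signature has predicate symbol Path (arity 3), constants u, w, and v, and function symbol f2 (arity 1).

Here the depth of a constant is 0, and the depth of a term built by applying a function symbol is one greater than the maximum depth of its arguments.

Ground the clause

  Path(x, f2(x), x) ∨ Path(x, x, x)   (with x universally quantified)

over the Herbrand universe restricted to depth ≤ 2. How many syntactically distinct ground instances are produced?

Ground terms of depth ≤ 2:
  Let N_k = |{terms of depth ≤ k}|. Then N_0 = 3 and N_k = 3 + N_{k-1} for k ≥ 1 (one summand per function symbol, arity giving the exponent).
  N_0 = 3
  N_1 = 3 + 3 = 6
  N_2 = 3 + 6 = 9
  Explicitly: u, w, v, f2(u), f2(w), f2(v), f2(f2(u)), f2(f2(w)), f2(f2(v)).
So there are 9 ground terms available for substitution.
The variable x ranges independently over the available ground terms, and distinct assignments produce distinct instances.
Number of ground instances = 9.

9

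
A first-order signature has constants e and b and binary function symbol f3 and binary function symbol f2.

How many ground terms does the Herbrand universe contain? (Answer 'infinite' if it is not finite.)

infinite

The signature has at least one function symbol (f3, arity 2) and at least one constant (e).
Iterating f3 gives infinitely many distinct ground terms: e, f3(e, e), f3(f3(e, e), f3(e, e)), ...
So the Herbrand universe is infinite.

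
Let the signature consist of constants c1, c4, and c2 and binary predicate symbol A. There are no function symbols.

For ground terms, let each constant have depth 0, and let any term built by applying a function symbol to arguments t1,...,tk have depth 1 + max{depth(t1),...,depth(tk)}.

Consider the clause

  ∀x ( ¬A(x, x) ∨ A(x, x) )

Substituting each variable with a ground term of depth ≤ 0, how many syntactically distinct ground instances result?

3

Ground terms of depth ≤ 0:
  With no function symbols every ground term is a constant, so there are exactly 3 ground terms at every depth bound.
  N_0 = 3
So there are 3 ground terms available for substitution.
The variable x ranges independently over the available ground terms, and distinct assignments produce distinct instances.
Number of ground instances = 3.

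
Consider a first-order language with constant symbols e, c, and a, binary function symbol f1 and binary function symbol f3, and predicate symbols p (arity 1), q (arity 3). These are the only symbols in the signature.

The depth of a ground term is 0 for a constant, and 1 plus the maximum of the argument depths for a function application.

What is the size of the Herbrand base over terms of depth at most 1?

9282

First count ground terms of depth ≤ 1.
Count level by level. With function symbols f1/2, f3/2, the terms of depth ≤ k are the 3 constants together with each function applied to depth-≤(k−1) tuples, so N_k = 3 + N_{k-1}^2 + N_{k-1}^2.
N_0 = 3
N_1 = 3 + 3^2 + 3^2 = 21
So |H| = 21.
Ground atoms are formed by filling each argument slot of a predicate with a term from H, so an r-ary predicate gives |H|^r atoms:
  p: 21;  q: 21^3 = 9261
Total ground atoms: 21 + 9261 = 9282.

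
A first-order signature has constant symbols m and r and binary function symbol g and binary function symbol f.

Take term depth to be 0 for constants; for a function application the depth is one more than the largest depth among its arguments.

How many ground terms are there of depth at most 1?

10

Let N_k count ground terms of depth at most k. Each non-constant term of depth ≤ k is some function symbol applied to depth-≤(k−1) arguments, giving N_k = 2 + N_{k-1}^2 + N_{k-1}^2.
N_0 = 2
N_1 = 2 + 2^2 + 2^2 = 10
Explicitly: m, r, g(m, m), g(m, r), g(r, m), g(r, r), f(m, m), f(m, r), f(r, m), f(r, r).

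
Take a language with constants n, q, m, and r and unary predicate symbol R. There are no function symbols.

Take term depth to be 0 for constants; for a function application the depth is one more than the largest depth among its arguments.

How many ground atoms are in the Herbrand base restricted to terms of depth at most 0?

First count ground terms of depth ≤ 0.
With no function symbols every ground term is a constant, so there are exactly 4 ground terms at every depth bound.
N_0 = 4
Explicitly: n, q, m, r.
So |H| = 4.
For each predicate symbol, the number of ground atoms is |H| raised to its arity; summing:
  R: 4
Total ground atoms: 4.

4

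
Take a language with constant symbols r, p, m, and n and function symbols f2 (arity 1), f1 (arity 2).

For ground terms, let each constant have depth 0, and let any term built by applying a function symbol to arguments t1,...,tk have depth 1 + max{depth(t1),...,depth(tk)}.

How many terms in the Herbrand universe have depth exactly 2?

Count level by level. With function symbols f2/1, f1/2, the terms of depth ≤ k are the 4 constants together with each function applied to depth-≤(k−1) tuples, so N_k = 4 + N_{k-1} + N_{k-1}^2.
N_0 = 4
N_1 = 4 + 4 + 4^2 = 24
N_2 = 4 + 24 + 24^2 = 604
Terms of depth exactly 2: N_2 − N_1 = 604 − 24 = 580.

580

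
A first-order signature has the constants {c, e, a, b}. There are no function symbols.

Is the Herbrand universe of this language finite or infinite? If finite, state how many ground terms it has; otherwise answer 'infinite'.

4

There are no function symbols, so every ground term is one of the 4 constants.
The Herbrand universe is {c, e, a, b}, which is finite with 4 elements.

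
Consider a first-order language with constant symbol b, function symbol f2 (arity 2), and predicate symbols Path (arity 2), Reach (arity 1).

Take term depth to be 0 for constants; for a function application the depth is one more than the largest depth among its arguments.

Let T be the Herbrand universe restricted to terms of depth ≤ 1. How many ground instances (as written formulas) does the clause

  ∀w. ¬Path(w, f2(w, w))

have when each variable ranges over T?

2

Ground terms of depth ≤ 1:
  Let N_k count ground terms of depth at most k. Each non-constant term of depth ≤ k is some function symbol applied to depth-≤(k−1) arguments, giving N_k = 1 + N_{k-1}^2.
  N_0 = 1
  N_1 = 1 + 1^2 = 2
  Explicitly: b, f2(b, b).
So there are 2 ground terms available for substitution.
The body mentions the single quantified variable w; since ground terms form a free algebra, no two substitutions collapse to the same formula.
Number of ground instances = 2.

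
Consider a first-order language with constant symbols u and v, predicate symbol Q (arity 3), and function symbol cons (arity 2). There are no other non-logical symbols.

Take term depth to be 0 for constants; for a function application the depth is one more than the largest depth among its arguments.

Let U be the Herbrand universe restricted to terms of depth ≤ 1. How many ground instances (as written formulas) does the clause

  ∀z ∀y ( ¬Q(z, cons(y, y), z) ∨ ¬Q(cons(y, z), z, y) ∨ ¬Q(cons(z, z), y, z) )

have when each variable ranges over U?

Ground terms of depth ≤ 1:
  Let N_k = |{terms of depth ≤ k}|. Then N_0 = 2 and N_k = 2 + N_{k-1}^2 for k ≥ 1 (one summand per function symbol, arity giving the exponent).
  N_0 = 2
  N_1 = 2 + 2^2 = 6
So there are 6 ground terms available for substitution.
The body mentions every one of the 2 quantified variables; since ground terms form a free algebra, no two substitutions collapse to the same formula.
Number of ground instances = 6^2 = 36.

36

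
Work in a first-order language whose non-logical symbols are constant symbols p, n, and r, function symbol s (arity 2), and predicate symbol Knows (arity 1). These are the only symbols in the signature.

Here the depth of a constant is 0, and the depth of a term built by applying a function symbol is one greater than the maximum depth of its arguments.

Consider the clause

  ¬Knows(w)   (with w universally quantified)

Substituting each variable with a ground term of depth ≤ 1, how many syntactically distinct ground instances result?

Ground terms of depth ≤ 1:
  Write N_k for the number of ground terms of depth ≤ k. A term of depth ≤ k is either a constant or a function symbol applied to arguments of depth ≤ k−1, so N_k = 3 + N_{k-1}^2.
  N_0 = 3
  N_1 = 3 + 3^2 = 12
So there are 12 ground terms available for substitution.
The variable w ranges independently over the available ground terms, and distinct assignments produce distinct instances.
Number of ground instances = 12.

12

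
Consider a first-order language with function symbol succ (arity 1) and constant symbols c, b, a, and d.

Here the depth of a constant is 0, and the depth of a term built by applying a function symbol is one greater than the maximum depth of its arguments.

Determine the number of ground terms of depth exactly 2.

4

If N_k denotes the number of depth-≤k ground terms, the 4 constants give N_0 = 4, and each function symbol of arity r contributes N_{k-1}^r new terms at level k: N_k = 4 + N_{k-1}.
N_0 = 4
N_1 = 4 + 4 = 8
N_2 = 4 + 8 = 12
Terms of depth exactly 2: N_2 − N_1 = 12 − 8 = 4.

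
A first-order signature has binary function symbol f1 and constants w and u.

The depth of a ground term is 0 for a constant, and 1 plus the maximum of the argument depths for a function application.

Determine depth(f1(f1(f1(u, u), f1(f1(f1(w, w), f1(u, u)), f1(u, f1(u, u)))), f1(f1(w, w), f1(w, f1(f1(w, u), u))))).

5

depth(f1(u, u)) = 1 + max(0, 0) = 1
depth(f1(w, w)) = 1 + max(0, 0) = 1
depth(f1(f1(w, w), f1(u, u))) = 1 + max(1, 1) = 2
depth(f1(u, f1(u, u))) = 1 + max(0, 1) = 2
depth(f1(f1(f1(w, w), f1(u, u)), f1(u, f1(u, u)))) = 1 + max(2, 2) = 3
depth(f1(f1(u, u), f1(f1(f1(w, w), f1(u, u)), f1(u, f1(u, u))))) = 1 + max(1, 3) = 4
depth(f1(w, u)) = 1 + max(0, 0) = 1
depth(f1(f1(w, u), u)) = 1 + max(1, 0) = 2
depth(f1(w, f1(f1(w, u), u))) = 1 + max(0, 2) = 3
depth(f1(f1(w, w), f1(w, f1(f1(w, u), u)))) = 1 + max(1, 3) = 4
depth(f1(f1(f1(u, u), f1(f1(f1(w, w), f1(u, u)), f1(u, f1(u, u)))), f1(f1(w, w), f1(w, f1(f1(w, u), u))))) = 1 + max(4, 4) = 5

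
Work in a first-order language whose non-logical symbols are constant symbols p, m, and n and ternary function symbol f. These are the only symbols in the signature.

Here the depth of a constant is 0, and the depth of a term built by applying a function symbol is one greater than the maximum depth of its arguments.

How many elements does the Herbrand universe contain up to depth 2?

Let N_k count ground terms of depth at most k. Each non-constant term of depth ≤ k is some function symbol applied to depth-≤(k−1) arguments, giving N_k = 3 + N_{k-1}^3.
N_0 = 3
N_1 = 3 + 3^3 = 30
N_2 = 3 + 30^3 = 27003

27003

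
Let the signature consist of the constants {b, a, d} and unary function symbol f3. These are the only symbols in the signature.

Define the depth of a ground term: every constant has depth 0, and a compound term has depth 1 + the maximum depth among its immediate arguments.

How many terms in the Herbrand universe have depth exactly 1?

3

If N_k denotes the number of depth-≤k ground terms, the 3 constants give N_0 = 3, and each function symbol of arity r contributes N_{k-1}^r new terms at level k: N_k = 3 + N_{k-1}.
N_0 = 3
N_1 = 3 + 3 = 6
Terms of depth exactly 1: N_1 − N_0 = 6 − 3 = 3.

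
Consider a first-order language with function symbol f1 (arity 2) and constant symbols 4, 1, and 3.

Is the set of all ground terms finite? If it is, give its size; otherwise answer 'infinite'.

infinite

The signature has at least one function symbol (f1, arity 2) and at least one constant (4).
Iterating f1 gives infinitely many distinct ground terms: 4, f1(4, 4), f1(f1(4, 4), f1(4, 4)), ...
So the Herbrand universe is infinite.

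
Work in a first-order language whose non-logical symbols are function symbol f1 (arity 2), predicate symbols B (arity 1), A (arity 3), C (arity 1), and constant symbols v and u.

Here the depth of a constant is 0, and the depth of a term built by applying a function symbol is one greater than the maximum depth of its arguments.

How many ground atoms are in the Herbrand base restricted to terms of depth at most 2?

54948

First count ground terms of depth ≤ 2.
Let N_k = |{terms of depth ≤ k}|. Then N_0 = 2 and N_k = 2 + N_{k-1}^2 for k ≥ 1 (one summand per function symbol, arity giving the exponent).
N_0 = 2
N_1 = 2 + 2^2 = 6
N_2 = 2 + 6^2 = 38
So |H| = 38.
A ground atom is a predicate applied to a tuple of terms from H, so the count is the sum over predicates of |H|^arity:
  B: 38;  A: 38^3 = 54872;  C: 38
Total ground atoms: 38 + 54872 + 38 = 54948.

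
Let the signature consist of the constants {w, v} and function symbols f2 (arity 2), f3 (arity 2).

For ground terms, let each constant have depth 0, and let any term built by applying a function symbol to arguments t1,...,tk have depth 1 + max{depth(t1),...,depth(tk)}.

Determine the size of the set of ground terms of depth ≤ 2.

If N_k denotes the number of depth-≤k ground terms, the 2 constants give N_0 = 2, and each function symbol of arity r contributes N_{k-1}^r new terms at level k: N_k = 2 + N_{k-1}^2 + N_{k-1}^2.
N_0 = 2
N_1 = 2 + 2^2 + 2^2 = 10
N_2 = 2 + 10^2 + 10^2 = 202

202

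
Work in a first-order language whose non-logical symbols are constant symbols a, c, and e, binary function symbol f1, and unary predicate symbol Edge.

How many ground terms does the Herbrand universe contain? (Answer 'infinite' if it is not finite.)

The signature has at least one function symbol (f1, arity 2) and at least one constant (a).
Iterating f1 gives infinitely many distinct ground terms: a, f1(a, a), f1(f1(a, a), f1(a, a)), ...
So the Herbrand universe is infinite.

infinite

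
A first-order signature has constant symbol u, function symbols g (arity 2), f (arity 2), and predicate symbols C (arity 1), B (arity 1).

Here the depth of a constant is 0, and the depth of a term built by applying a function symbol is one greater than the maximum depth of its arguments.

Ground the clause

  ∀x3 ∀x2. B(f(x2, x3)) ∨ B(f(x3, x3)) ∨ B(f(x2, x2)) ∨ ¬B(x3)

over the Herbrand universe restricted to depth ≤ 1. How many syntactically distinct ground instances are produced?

9

Ground terms of depth ≤ 1:
  Let N_k count ground terms of depth at most k. Each non-constant term of depth ≤ k is some function symbol applied to depth-≤(k−1) arguments, giving N_k = 1 + N_{k-1}^2 + N_{k-1}^2.
  N_0 = 1
  N_1 = 1 + 1^2 + 1^2 = 3
  Explicitly: u, g(u, u), f(u, u).
So there are 3 ground terms available for substitution.
The clause has 2 distinct variables (x3, x2), each appearing in the body. In the free term algebra distinct substitutions yield syntactically distinct ground instances.
Number of ground instances = 3^2 = 9.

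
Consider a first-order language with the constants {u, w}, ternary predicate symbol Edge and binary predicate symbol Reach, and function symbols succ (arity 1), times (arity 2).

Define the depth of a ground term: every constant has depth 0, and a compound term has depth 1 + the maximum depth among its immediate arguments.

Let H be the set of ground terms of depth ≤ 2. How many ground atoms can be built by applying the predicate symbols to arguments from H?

First count ground terms of depth ≤ 2.
Let N_k = |{terms of depth ≤ k}|. Then N_0 = 2 and N_k = 2 + N_{k-1} + N_{k-1}^2 for k ≥ 1 (one summand per function symbol, arity giving the exponent).
N_0 = 2
N_1 = 2 + 2 + 2^2 = 8
N_2 = 2 + 8 + 8^2 = 74
So |H| = 74.
For each predicate symbol, the number of ground atoms is |H| raised to its arity; summing:
  Edge: 74^3 = 405224;  Reach: 74^2 = 5476
Total ground atoms: 405224 + 5476 = 410700.

410700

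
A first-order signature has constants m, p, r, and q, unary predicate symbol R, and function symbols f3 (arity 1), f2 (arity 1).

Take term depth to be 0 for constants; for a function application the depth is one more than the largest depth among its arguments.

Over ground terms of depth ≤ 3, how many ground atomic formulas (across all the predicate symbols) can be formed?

60

First count ground terms of depth ≤ 3.
Write N_k for the number of ground terms of depth ≤ k. A term of depth ≤ k is either a constant or a function symbol applied to arguments of depth ≤ k−1, so N_k = 4 + N_{k-1} + N_{k-1}.
N_0 = 4
N_1 = 4 + 4 + 4 = 12
N_2 = 4 + 12 + 12 = 28
N_3 = 4 + 28 + 28 = 60
So |H| = 60.
For each predicate symbol, the number of ground atoms is |H| raised to its arity; summing:
  R: 60
Total ground atoms: 60.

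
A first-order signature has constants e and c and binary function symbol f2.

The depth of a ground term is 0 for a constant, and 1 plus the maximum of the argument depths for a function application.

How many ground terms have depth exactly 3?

If N_k denotes the number of depth-≤k ground terms, the 2 constants give N_0 = 2, and each function symbol of arity r contributes N_{k-1}^r new terms at level k: N_k = 2 + N_{k-1}^2.
N_0 = 2
N_1 = 2 + 2^2 = 6
N_2 = 2 + 6^2 = 38
N_3 = 2 + 38^2 = 1446
Terms of depth exactly 3: N_3 − N_2 = 1446 − 38 = 1408.

1408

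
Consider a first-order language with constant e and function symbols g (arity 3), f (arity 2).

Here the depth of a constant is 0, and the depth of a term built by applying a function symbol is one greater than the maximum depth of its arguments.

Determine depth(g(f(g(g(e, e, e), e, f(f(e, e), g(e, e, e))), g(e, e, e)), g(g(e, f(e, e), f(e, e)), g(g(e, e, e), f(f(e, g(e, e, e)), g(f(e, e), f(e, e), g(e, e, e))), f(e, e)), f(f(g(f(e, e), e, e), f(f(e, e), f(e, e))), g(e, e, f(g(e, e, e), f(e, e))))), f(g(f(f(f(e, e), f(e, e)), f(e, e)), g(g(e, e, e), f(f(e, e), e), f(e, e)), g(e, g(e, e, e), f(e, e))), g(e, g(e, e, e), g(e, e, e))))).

6

depth(g(e, e, e)) = 1 + max(0, 0, 0) = 1
depth(f(e, e)) = 1 + max(0, 0) = 1
depth(f(f(e, e), g(e, e, e))) = 1 + max(1, 1) = 2
depth(g(g(e, e, e), e, f(f(e, e), g(e, e, e)))) = 1 + max(1, 0, 2) = 3
depth(f(g(g(e, e, e), e, f(f(e, e), g(e, e, e))), g(e, e, e))) = 1 + max(3, 1) = 4
depth(g(e, f(e, e), f(e, e))) = 1 + max(0, 1, 1) = 2
depth(f(e, g(e, e, e))) = 1 + max(0, 1) = 2
depth(g(f(e, e), f(e, e), g(e, e, e))) = 1 + max(1, 1, 1) = 2
depth(f(f(e, g(e, e, e)), g(f(e, e), f(e, e), g(e, e, e)))) = 1 + max(2, 2) = 3
depth(g(g(e, e, e), f(f(e, g(e, e, e)), g(f(e, e), f(e, e), g(e, e, e))), f(e, e))) = 1 + max(1, 3, 1) = 4
depth(g(f(e, e), e, e)) = 1 + max(1, 0, 0) = 2
depth(f(f(e, e), f(e, e))) = 1 + max(1, 1) = 2
depth(f(g(f(e, e), e, e), f(f(e, e), f(e, e)))) = 1 + max(2, 2) = 3
depth(f(g(e, e, e), f(e, e))) = 1 + max(1, 1) = 2
depth(g(e, e, f(g(e, e, e), f(e, e)))) = 1 + max(0, 0, 2) = 3
depth(f(f(g(f(e, e), e, e), f(f(e, e), f(e, e))), g(e, e, f(g(e, e, e), f(e, e))))) = 1 + max(3, 3) = 4
depth(g(g(e, f(e, e), f(e, e)), g(g(e, e, e), f(f(e, g(e, e, e)), g(f(e, e), f(e, e), g(e, e, e))), f(e, e)), f(f(g(f(e, e), e, e), f(f(e, e), f(e, e))), g(e, e, f(g(e, e, e), f(e, e)))))) = 1 + max(2, 4, 4) = 5
depth(f(f(f(e, e), f(e, e)), f(e, e))) = 1 + max(2, 1) = 3
depth(f(f(e, e), e)) = 1 + max(1, 0) = 2
depth(g(g(e, e, e), f(f(e, e), e), f(e, e))) = 1 + max(1, 2, 1) = 3
depth(g(e, g(e, e, e), f(e, e))) = 1 + max(0, 1, 1) = 2
depth(g(f(f(f(e, e), f(e, e)), f(e, e)), g(g(e, e, e), f(f(e, e), e), f(e, e)), g(e, g(e, e, e), f(e, e)))) = 1 + max(3, 3, 2) = 4
depth(g(e, g(e, e, e), g(e, e, e))) = 1 + max(0, 1, 1) = 2
depth(f(g(f(f(f(e, e), f(e, e)), f(e, e)), g(g(e, e, e), f(f(e, e), e), f(e, e)), g(e, g(e, e, e), f(e, e))), g(e, g(e, e, e), g(e, e, e)))) = 1 + max(4, 2) = 5
depth(g(f(g(g(e, e, e), e, f(f(e, e), g(e, e, e))), g(e, e, e)), g(g(e, f(e, e), f(e, e)), g(g(e, e, e), f(f(e, g(e, e, e)), g(f(e, e), f(e, e), g(e, e, e))), f(e, e)), f(f(g(f(e, e), e, e), f(f(e, e), f(e, e))), g(e, e, f(g(e, e, e), f(e, e))))), f(g(f(f(f(e, e), f(e, e)), f(e, e)), g(g(e, e, e), f(f(e, e), e), f(e, e)), g(e, g(e, e, e), f(e, e))), g(e, g(e, e, e), g(e, e, e))))) = 1 + max(4, 5, 5) = 6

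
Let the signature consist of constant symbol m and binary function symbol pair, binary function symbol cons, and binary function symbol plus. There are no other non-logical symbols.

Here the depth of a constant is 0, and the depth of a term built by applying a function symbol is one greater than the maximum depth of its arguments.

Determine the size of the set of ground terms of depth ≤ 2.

49

Count level by level. With function symbols pair/2, cons/2, plus/2, the terms of depth ≤ k are the 1 constant together with each function applied to depth-≤(k−1) tuples, so N_k = 1 + N_{k-1}^2 + N_{k-1}^2 + N_{k-1}^2.
N_0 = 1
N_1 = 1 + 1^2 + 1^2 + 1^2 = 4
N_2 = 1 + 4^2 + 4^2 + 4^2 = 49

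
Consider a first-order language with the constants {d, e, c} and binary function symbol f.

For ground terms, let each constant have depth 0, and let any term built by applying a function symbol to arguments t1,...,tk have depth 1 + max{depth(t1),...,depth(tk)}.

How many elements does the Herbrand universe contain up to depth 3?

Let N_k count ground terms of depth at most k. Each non-constant term of depth ≤ k is some function symbol applied to depth-≤(k−1) arguments, giving N_k = 3 + N_{k-1}^2.
N_0 = 3
N_1 = 3 + 3^2 = 12
N_2 = 3 + 12^2 = 147
N_3 = 3 + 147^2 = 21612

21612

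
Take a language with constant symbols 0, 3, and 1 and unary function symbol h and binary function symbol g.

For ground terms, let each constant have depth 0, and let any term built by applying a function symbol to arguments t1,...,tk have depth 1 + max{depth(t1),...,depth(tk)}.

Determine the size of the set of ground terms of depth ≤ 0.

3

Write N_k for the number of ground terms of depth ≤ k. A term of depth ≤ k is either a constant or a function symbol applied to arguments of depth ≤ k−1, so N_k = 3 + N_{k-1} + N_{k-1}^2.
N_0 = 3
Explicitly: 0, 3, 1.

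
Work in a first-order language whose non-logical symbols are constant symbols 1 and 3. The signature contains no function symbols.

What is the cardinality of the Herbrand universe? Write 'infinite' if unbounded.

There are no function symbols, so every ground term is one of the 2 constants.
The Herbrand universe is {1, 3}, which is finite with 2 elements.

2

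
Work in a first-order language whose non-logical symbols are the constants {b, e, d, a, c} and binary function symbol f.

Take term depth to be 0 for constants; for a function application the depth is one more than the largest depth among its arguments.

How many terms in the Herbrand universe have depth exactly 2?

Write N_k for the number of ground terms of depth ≤ k. A term of depth ≤ k is either a constant or a function symbol applied to arguments of depth ≤ k−1, so N_k = 5 + N_{k-1}^2.
N_0 = 5
N_1 = 5 + 5^2 = 30
N_2 = 5 + 30^2 = 905
Terms of depth exactly 2: N_2 − N_1 = 905 − 30 = 875.

875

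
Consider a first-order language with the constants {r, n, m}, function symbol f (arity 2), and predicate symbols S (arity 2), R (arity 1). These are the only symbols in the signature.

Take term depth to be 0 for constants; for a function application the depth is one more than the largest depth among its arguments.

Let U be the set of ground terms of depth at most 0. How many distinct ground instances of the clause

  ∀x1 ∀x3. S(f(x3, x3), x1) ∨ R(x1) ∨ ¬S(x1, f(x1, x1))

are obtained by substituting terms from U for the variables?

Ground terms of depth ≤ 0:
  If N_k denotes the number of depth-≤k ground terms, the 3 constants give N_0 = 3, and each function symbol of arity r contributes N_{k-1}^r new terms at level k: N_k = 3 + N_{k-1}^2.
  N_0 = 3
So there are 3 ground terms available for substitution.
Each of x1, x3 ranges independently over the available ground terms, and distinct assignments produce distinct instances.
Number of ground instances = 3^2 = 9.

9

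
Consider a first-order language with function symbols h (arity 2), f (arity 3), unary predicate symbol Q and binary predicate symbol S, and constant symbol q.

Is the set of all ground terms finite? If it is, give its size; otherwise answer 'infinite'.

infinite

The signature has at least one function symbol (h, arity 2) and at least one constant (q).
Iterating h gives infinitely many distinct ground terms: q, h(q, q), h(h(q, q), h(q, q)), ...
So the Herbrand universe is infinite.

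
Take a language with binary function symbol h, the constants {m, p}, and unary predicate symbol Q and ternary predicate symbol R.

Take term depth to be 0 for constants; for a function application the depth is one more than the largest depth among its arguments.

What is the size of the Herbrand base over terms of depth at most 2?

54910

First count ground terms of depth ≤ 2.
Count level by level. With function symbols h/2, the terms of depth ≤ k are the 2 constants together with each function applied to depth-≤(k−1) tuples, so N_k = 2 + N_{k-1}^2.
N_0 = 2
N_1 = 2 + 2^2 = 6
N_2 = 2 + 6^2 = 38
So |H| = 38.
A ground atom is a predicate applied to a tuple of terms from H, so the count is the sum over predicates of |H|^arity:
  Q: 38;  R: 38^3 = 54872
Total ground atoms: 38 + 54872 = 54910.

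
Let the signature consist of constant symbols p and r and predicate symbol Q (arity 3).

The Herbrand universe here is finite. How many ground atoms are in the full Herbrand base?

With no function symbols, the Herbrand universe is just the 2 constants.
Ground atoms per predicate: Q: 2^3 = 8.
Herbrand base size = 8 = 8.

8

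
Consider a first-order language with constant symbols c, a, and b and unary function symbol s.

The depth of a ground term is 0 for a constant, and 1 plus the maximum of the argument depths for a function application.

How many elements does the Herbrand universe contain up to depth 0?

If N_k denotes the number of depth-≤k ground terms, the 3 constants give N_0 = 3, and each function symbol of arity r contributes N_{k-1}^r new terms at level k: N_k = 3 + N_{k-1}.
N_0 = 3
Explicitly: c, a, b.

3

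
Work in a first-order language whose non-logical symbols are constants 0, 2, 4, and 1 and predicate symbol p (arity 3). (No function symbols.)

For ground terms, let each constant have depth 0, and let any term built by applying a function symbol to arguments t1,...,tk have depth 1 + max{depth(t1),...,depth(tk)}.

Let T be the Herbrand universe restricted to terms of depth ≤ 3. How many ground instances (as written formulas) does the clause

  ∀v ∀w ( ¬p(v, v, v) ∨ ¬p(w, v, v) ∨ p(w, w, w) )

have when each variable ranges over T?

Ground terms of depth ≤ 3:
  With no function symbols every ground term is a constant, so there are exactly 4 ground terms at every depth bound.
  N_0 = 4
  N_1 = 4
  N_2 = 4
  N_3 = 4
So there are 4 ground terms available for substitution.
The clause has 2 distinct variables (v, w), each appearing in the body. In the free term algebra distinct substitutions yield syntactically distinct ground instances.
Number of ground instances = 4^2 = 16.

16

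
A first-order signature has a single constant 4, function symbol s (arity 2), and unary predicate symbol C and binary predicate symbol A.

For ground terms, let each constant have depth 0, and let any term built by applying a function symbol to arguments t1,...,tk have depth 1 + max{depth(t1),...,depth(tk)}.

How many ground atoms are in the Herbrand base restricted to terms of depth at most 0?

First count ground terms of depth ≤ 0.
Count level by level. With function symbols s/2, the terms of depth ≤ k are the 1 constant together with each function applied to depth-≤(k−1) tuples, so N_k = 1 + N_{k-1}^2.
N_0 = 1
Explicitly: 4.
So |H| = 1.
Each predicate of arity r yields |H|^r ground atoms (one per choice of an r-tuple from H):
  C: 1;  A: 1^2 = 1
Total ground atoms: 1 + 1 = 2.

2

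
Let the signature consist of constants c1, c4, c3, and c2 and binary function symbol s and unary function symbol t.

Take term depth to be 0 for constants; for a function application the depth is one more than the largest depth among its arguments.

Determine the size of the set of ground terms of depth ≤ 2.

604

Count level by level. With function symbols s/2, t/1, the terms of depth ≤ k are the 4 constants together with each function applied to depth-≤(k−1) tuples, so N_k = 4 + N_{k-1}^2 + N_{k-1}.
N_0 = 4
N_1 = 4 + 4^2 + 4 = 24
N_2 = 4 + 24^2 + 24 = 604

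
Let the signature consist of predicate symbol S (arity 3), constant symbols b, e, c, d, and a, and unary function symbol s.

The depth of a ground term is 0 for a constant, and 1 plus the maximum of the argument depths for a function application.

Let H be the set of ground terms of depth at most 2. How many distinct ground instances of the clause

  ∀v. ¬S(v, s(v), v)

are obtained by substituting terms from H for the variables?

Ground terms of depth ≤ 2:
  Let N_k = |{terms of depth ≤ k}|. Then N_0 = 5 and N_k = 5 + N_{k-1} for k ≥ 1 (one summand per function symbol, arity giving the exponent).
  N_0 = 5
  N_1 = 5 + 5 = 10
  N_2 = 5 + 10 = 15
So there are 15 ground terms available for substitution.
The clause has 1 distinct variable (v), which appears in the body. In the free term algebra distinct substitutions yield syntactically distinct ground instances.
Number of ground instances = 15.

15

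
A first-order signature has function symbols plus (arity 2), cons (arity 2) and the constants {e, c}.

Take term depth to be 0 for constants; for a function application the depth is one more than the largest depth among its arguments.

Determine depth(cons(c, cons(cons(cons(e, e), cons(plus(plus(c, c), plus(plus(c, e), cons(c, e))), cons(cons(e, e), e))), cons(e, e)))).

7

depth(cons(e, e)) = 1 + max(0, 0) = 1
depth(plus(c, c)) = 1 + max(0, 0) = 1
depth(plus(c, e)) = 1 + max(0, 0) = 1
depth(cons(c, e)) = 1 + max(0, 0) = 1
depth(plus(plus(c, e), cons(c, e))) = 1 + max(1, 1) = 2
depth(plus(plus(c, c), plus(plus(c, e), cons(c, e)))) = 1 + max(1, 2) = 3
depth(cons(cons(e, e), e)) = 1 + max(1, 0) = 2
depth(cons(plus(plus(c, c), plus(plus(c, e), cons(c, e))), cons(cons(e, e), e))) = 1 + max(3, 2) = 4
depth(cons(cons(e, e), cons(plus(plus(c, c), plus(plus(c, e), cons(c, e))), cons(cons(e, e), e)))) = 1 + max(1, 4) = 5
depth(cons(cons(cons(e, e), cons(plus(plus(c, c), plus(plus(c, e), cons(c, e))), cons(cons(e, e), e))), cons(e, e))) = 1 + max(5, 1) = 6
depth(cons(c, cons(cons(cons(e, e), cons(plus(plus(c, c), plus(plus(c, e), cons(c, e))), cons(cons(e, e), e))), cons(e, e)))) = 1 + max(0, 6) = 7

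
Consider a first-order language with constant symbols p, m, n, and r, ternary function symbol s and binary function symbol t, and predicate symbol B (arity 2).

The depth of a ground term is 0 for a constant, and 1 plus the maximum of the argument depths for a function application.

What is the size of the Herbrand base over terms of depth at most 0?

16

First count ground terms of depth ≤ 0.
If N_k denotes the number of depth-≤k ground terms, the 4 constants give N_0 = 4, and each function symbol of arity r contributes N_{k-1}^r new terms at level k: N_k = 4 + N_{k-1}^3 + N_{k-1}^2.
N_0 = 4
Explicitly: p, m, n, r.
So |H| = 4.
A ground atom is a predicate applied to a tuple of terms from H, so the count is the sum over predicates of |H|^arity:
  B: 4^2 = 16
Total ground atoms: 16.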